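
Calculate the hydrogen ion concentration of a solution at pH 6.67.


[H+] = 10^(-pH)
[H+] = 10^(-6.67)
[H+] = 2.138e-07 M

2.138e-07 M


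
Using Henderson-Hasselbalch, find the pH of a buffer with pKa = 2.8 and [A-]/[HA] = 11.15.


pH = pKa + log10([A-]/[HA])
pH = 2.8 + log10(11.15)
pH = 3.8473

3.8473


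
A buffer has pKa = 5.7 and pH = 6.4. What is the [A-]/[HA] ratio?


[A-]/[HA] = 10^(pH - pKa)
= 10^(6.4 - 5.7)
= 5.0119

5.0119


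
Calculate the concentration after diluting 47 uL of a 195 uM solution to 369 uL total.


C2 = C1 * V1 / V2
C2 = 195 * 47 / 369
C2 = 24.8374 uM

24.8374 uM


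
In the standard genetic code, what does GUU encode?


Standard genetic code lookup.
Codon GUU -> Val

Val


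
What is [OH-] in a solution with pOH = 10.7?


[OH-] = 10^(-pOH)
[OH-] = 10^(-10.7)
[OH-] = 1.995e-11 M

1.995e-11 M


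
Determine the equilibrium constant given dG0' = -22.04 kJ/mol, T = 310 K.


Keq = exp(-dG0 * 1000 / (R * T))
Keq = exp(-(-22.04) * 1000 / (8.314 * 310))
Keq = 5174.2634

5174.2634


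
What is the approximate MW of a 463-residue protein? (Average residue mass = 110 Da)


MW = n_residues * 110 Da
MW = 463 * 110
MW = 50930 Da

50930 Da


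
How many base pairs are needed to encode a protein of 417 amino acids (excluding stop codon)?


Each amino acid = 1 codon = 3 bp
bp = 417 * 3 = 1251 bp

1251 bp


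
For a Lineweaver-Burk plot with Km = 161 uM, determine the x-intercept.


x-intercept = -1/Km
= -1/161
= -0.0062 1/uM

-0.0062 1/uM


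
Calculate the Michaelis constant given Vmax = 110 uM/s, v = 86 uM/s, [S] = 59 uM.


Km = [S] * (Vmax - v) / v
Km = 59 * (110 - 86) / 86
Km = 16.4651 uM

16.4651 uM


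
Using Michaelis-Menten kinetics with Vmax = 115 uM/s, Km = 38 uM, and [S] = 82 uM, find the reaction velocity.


v = Vmax * [S] / (Km + [S])
v = 115 * 82 / (38 + 82)
v = 78.5833 uM/s

78.5833 uM/s


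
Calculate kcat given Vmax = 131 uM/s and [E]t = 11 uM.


kcat = Vmax / [E]t
kcat = 131 / 11
kcat = 11.9091 s^-1

11.9091 s^-1


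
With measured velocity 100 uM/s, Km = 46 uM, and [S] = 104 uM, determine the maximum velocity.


Vmax = v * (Km + [S]) / [S]
Vmax = 100 * (46 + 104) / 104
Vmax = 144.2308 uM/s

144.2308 uM/s


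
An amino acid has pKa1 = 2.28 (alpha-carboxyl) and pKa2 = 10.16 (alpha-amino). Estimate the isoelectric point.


pI = (pKa1 + pKa2) / 2
pI = (2.28 + 10.16) / 2
pI = 6.22

6.22


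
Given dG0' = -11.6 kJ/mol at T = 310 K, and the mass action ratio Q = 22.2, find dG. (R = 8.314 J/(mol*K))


dG = dG0' + RT * ln(Q) / 1000
dG = -11.6 + 8.314 * 310 * ln(22.2) / 1000
dG = -3.61 kJ/mol

-3.61 kJ/mol


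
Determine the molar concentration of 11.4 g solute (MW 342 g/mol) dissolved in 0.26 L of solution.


C = (mass / MW) / volume
C = (11.4 / 342) / 0.26
C = 0.1282 M

0.1282 M


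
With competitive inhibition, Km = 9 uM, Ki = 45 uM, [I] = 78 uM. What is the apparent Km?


Km_app = Km * (1 + [I]/Ki)
Km_app = 9 * (1 + 78/45)
Km_app = 24.6 uM

24.6 uM


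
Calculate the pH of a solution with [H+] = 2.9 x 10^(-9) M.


pH = -log10([H+])
pH = -log10(2.9 x 10^(-9))
pH = 8.5376

8.5376


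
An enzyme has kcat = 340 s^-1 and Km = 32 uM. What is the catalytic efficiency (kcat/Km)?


Catalytic efficiency = kcat / Km
= 340 / 32
= 10.625 uM^-1*s^-1

10.625 uM^-1*s^-1


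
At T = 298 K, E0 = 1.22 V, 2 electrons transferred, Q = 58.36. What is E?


E = E0 - (RT/nF) * ln(Q)
E = 1.22 - (8.314 * 298 / (2 * 96485)) * ln(58.36)
E = 1.1678 V

1.1678 V


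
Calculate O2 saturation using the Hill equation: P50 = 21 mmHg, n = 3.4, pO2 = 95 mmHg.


Y = pO2^n / (P50^n + pO2^n)
Y = 95^3.4 / (21^3.4 + 95^3.4)
Y = 99.41%

99.41%


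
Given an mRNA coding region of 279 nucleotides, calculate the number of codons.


codons = nucleotides / 3
codons = 279 / 3 = 93

93


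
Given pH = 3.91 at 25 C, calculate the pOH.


pOH = 14 - pH
pOH = 14 - 3.91
pOH = 10.09

10.09


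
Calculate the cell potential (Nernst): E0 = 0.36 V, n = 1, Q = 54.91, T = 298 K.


E = E0 - (RT/nF) * ln(Q)
E = 0.36 - (8.314 * 298 / (1 * 96485)) * ln(54.91)
E = 0.2571 V

0.2571 V


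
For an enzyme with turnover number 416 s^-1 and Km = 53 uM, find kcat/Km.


Catalytic efficiency = kcat / Km
= 416 / 53
= 7.8491 uM^-1*s^-1

7.8491 uM^-1*s^-1


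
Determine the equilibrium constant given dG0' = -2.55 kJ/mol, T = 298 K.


Keq = exp(-dG0 * 1000 / (R * T))
Keq = exp(-(-2.55) * 1000 / (8.314 * 298))
Keq = 2.7989

2.7989


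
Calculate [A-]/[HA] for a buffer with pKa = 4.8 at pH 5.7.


[A-]/[HA] = 10^(pH - pKa)
= 10^(5.7 - 4.8)
= 7.9433

7.9433


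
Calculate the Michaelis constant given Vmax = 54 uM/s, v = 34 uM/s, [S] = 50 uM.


Km = [S] * (Vmax - v) / v
Km = 50 * (54 - 34) / 34
Km = 29.4118 uM

29.4118 uM


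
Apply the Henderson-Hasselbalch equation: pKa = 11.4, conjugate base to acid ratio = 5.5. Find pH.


pH = pKa + log10([A-]/[HA])
pH = 11.4 + log10(5.5)
pH = 12.1404

12.1404


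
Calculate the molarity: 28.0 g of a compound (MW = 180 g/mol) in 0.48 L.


C = (mass / MW) / volume
C = (28.0 / 180) / 0.48
C = 0.3241 M

0.3241 M


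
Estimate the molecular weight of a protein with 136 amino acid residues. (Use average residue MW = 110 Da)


MW = n_residues * 110 Da
MW = 136 * 110
MW = 14960 Da

14960 Da


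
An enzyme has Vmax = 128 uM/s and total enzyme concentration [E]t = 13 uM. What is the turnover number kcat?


kcat = Vmax / [E]t
kcat = 128 / 13
kcat = 9.8462 s^-1

9.8462 s^-1


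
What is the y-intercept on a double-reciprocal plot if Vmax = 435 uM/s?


y-intercept = 1/Vmax
= 1/435
= 0.0023 s/uM

0.0023 s/uM


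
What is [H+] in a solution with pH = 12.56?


[H+] = 10^(-pH)
[H+] = 10^(-12.56)
[H+] = 2.754e-13 M

2.754e-13 M


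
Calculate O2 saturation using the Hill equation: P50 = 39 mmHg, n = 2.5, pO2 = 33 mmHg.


Y = pO2^n / (P50^n + pO2^n)
Y = 33^2.5 / (39^2.5 + 33^2.5)
Y = 39.71%

39.71%


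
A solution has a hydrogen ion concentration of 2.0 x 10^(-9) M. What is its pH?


pH = -log10([H+])
pH = -log10(2.0 x 10^(-9))
pH = 8.699

8.699


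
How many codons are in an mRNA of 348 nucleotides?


codons = nucleotides / 3
codons = 348 / 3 = 116

116


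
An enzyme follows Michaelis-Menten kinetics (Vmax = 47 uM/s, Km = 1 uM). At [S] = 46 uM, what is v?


v = Vmax * [S] / (Km + [S])
v = 47 * 46 / (1 + 46)
v = 46.0 uM/s

46.0 uM/s


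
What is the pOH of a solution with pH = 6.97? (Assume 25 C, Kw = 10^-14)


pOH = 14 - pH
pOH = 14 - 6.97
pOH = 7.03

7.03


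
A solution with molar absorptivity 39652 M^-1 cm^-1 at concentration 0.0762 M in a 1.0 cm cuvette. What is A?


A = epsilon * c * l
A = 39652 * 0.0762 * 1.0
A = 3021.4824

3021.4824


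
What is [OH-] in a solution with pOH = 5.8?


[OH-] = 10^(-pOH)
[OH-] = 10^(-5.8)
[OH-] = 1.585e-06 M

1.585e-06 M


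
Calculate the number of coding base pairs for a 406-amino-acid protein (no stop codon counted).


Each amino acid = 1 codon = 3 bp
bp = 406 * 3 = 1218 bp

1218 bp


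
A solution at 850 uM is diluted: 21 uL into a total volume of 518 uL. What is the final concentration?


C2 = C1 * V1 / V2
C2 = 850 * 21 / 518
C2 = 34.4595 uM

34.4595 uM


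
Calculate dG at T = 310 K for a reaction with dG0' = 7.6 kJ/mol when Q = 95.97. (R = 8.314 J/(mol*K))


dG = dG0' + RT * ln(Q) / 1000
dG = 7.6 + 8.314 * 310 * ln(95.97) / 1000
dG = 19.3631 kJ/mol

19.3631 kJ/mol


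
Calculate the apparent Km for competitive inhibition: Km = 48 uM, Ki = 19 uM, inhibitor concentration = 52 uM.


Km_app = Km * (1 + [I]/Ki)
Km_app = 48 * (1 + 52/19)
Km_app = 179.3684 uM

179.3684 uM


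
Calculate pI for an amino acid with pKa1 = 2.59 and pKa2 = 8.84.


pI = (pKa1 + pKa2) / 2
pI = (2.59 + 8.84) / 2
pI = 5.715

5.715


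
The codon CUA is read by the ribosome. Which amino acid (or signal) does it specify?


Standard genetic code lookup.
Codon CUA -> Leu

Leu


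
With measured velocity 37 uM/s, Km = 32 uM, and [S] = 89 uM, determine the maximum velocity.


Vmax = v * (Km + [S]) / [S]
Vmax = 37 * (32 + 89) / 89
Vmax = 50.3034 uM/s

50.3034 uM/s


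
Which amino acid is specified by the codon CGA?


Standard genetic code lookup.
Codon CGA -> Arg

Arg


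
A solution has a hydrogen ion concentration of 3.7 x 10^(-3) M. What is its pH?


pH = -log10([H+])
pH = -log10(3.7 x 10^(-3))
pH = 2.4318

2.4318


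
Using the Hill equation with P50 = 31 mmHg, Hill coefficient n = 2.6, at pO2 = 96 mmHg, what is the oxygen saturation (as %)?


Y = pO2^n / (P50^n + pO2^n)
Y = 96^2.6 / (31^2.6 + 96^2.6)
Y = 94.97%

94.97%


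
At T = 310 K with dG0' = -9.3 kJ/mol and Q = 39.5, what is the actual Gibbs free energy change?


dG = dG0' + RT * ln(Q) / 1000
dG = -9.3 + 8.314 * 310 * ln(39.5) / 1000
dG = 0.1751 kJ/mol

0.1751 kJ/mol


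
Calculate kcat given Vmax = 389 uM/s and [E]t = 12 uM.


kcat = Vmax / [E]t
kcat = 389 / 12
kcat = 32.4167 s^-1

32.4167 s^-1


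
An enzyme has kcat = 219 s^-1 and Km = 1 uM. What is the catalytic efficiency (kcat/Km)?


Catalytic efficiency = kcat / Km
= 219 / 1
= 219.0 uM^-1*s^-1

219.0 uM^-1*s^-1


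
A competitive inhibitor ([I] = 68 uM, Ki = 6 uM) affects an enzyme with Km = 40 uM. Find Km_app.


Km_app = Km * (1 + [I]/Ki)
Km_app = 40 * (1 + 68/6)
Km_app = 493.3333 uM

493.3333 uM


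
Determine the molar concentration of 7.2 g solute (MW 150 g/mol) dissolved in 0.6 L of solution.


C = (mass / MW) / volume
C = (7.2 / 150) / 0.6
C = 0.08 M

0.08 M


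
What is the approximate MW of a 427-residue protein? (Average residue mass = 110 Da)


MW = n_residues * 110 Da
MW = 427 * 110
MW = 46970 Da

46970 Da


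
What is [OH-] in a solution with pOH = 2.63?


[OH-] = 10^(-pOH)
[OH-] = 10^(-2.63)
[OH-] = 0.0023 M

0.0023 M


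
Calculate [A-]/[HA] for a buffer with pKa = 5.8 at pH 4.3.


[A-]/[HA] = 10^(pH - pKa)
= 10^(4.3 - 5.8)
= 0.0316

0.0316


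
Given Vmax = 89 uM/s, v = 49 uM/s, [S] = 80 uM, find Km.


Km = [S] * (Vmax - v) / v
Km = 80 * (89 - 49) / 49
Km = 65.3061 uM

65.3061 uM


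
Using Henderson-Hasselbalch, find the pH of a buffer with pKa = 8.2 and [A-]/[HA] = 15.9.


pH = pKa + log10([A-]/[HA])
pH = 8.2 + log10(15.9)
pH = 9.4014

9.4014


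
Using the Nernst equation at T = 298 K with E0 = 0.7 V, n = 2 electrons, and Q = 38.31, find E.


E = E0 - (RT/nF) * ln(Q)
E = 0.7 - (8.314 * 298 / (2 * 96485)) * ln(38.31)
E = 0.6532 V

0.6532 V


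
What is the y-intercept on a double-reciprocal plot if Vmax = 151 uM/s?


y-intercept = 1/Vmax
= 1/151
= 0.0066 s/uM

0.0066 s/uM


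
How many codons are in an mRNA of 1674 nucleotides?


codons = nucleotides / 3
codons = 1674 / 3 = 558

558


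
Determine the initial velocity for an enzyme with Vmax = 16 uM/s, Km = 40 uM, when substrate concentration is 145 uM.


v = Vmax * [S] / (Km + [S])
v = 16 * 145 / (40 + 145)
v = 12.5405 uM/s

12.5405 uM/s


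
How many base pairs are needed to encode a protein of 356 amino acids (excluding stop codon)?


Each amino acid = 1 codon = 3 bp
bp = 356 * 3 = 1068 bp

1068 bp


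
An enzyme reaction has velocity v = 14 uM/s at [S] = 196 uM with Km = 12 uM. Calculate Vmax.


Vmax = v * (Km + [S]) / [S]
Vmax = 14 * (12 + 196) / 196
Vmax = 14.8571 uM/s

14.8571 uM/s


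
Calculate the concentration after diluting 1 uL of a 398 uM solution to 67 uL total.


C2 = C1 * V1 / V2
C2 = 398 * 1 / 67
C2 = 5.9403 uM

5.9403 uM


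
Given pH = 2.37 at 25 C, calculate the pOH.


pOH = 14 - pH
pOH = 14 - 2.37
pOH = 11.63

11.63


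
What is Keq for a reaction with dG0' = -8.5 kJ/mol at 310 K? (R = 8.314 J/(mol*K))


Keq = exp(-dG0 * 1000 / (R * T))
Keq = exp(-(-8.5) * 1000 / (8.314 * 310))
Keq = 27.0578

27.0578


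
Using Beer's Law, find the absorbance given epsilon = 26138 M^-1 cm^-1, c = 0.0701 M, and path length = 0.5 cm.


A = epsilon * c * l
A = 26138 * 0.0701 * 0.5
A = 916.1369

916.1369


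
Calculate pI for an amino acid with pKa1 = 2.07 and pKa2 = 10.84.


pI = (pKa1 + pKa2) / 2
pI = (2.07 + 10.84) / 2
pI = 6.455

6.455


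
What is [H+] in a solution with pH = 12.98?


[H+] = 10^(-pH)
[H+] = 10^(-12.98)
[H+] = 1.047e-13 M

1.047e-13 M


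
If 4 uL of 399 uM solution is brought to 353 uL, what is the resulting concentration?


C2 = C1 * V1 / V2
C2 = 399 * 4 / 353
C2 = 4.5212 uM

4.5212 uM


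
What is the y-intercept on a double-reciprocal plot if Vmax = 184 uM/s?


y-intercept = 1/Vmax
= 1/184
= 0.0054 s/uM

0.0054 s/uM


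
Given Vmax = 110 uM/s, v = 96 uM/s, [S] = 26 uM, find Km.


Km = [S] * (Vmax - v) / v
Km = 26 * (110 - 96) / 96
Km = 3.7917 uM

3.7917 uM


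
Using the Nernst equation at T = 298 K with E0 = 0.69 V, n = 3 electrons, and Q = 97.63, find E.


E = E0 - (RT/nF) * ln(Q)
E = 0.69 - (8.314 * 298 / (3 * 96485)) * ln(97.63)
E = 0.6508 V

0.6508 V


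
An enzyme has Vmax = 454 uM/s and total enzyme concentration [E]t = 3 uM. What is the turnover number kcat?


kcat = Vmax / [E]t
kcat = 454 / 3
kcat = 151.3333 s^-1

151.3333 s^-1


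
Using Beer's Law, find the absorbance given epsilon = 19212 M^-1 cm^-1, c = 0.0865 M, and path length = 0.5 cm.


A = epsilon * c * l
A = 19212 * 0.0865 * 0.5
A = 830.919

830.919


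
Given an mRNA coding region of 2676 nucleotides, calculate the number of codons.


codons = nucleotides / 3
codons = 2676 / 3 = 892

892


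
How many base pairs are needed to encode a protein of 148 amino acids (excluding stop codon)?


Each amino acid = 1 codon = 3 bp
bp = 148 * 3 = 444 bp

444 bp


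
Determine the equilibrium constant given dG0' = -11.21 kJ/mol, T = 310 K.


Keq = exp(-dG0 * 1000 / (R * T))
Keq = exp(-(-11.21) * 1000 / (8.314 * 310))
Keq = 77.4355

77.4355


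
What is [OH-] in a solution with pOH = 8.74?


[OH-] = 10^(-pOH)
[OH-] = 10^(-8.74)
[OH-] = 1.820e-09 M

1.820e-09 M


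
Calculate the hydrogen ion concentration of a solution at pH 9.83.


[H+] = 10^(-pH)
[H+] = 10^(-9.83)
[H+] = 1.479e-10 M

1.479e-10 M


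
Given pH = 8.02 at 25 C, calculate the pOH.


pOH = 14 - pH
pOH = 14 - 8.02
pOH = 5.98

5.98


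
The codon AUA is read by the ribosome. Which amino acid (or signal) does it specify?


Standard genetic code lookup.
Codon AUA -> Ile

Ile


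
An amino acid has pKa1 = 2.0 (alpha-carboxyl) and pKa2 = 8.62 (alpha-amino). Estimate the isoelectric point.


pI = (pKa1 + pKa2) / 2
pI = (2.0 + 8.62) / 2
pI = 5.31

5.31


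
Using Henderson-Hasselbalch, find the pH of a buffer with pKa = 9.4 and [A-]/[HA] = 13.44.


pH = pKa + log10([A-]/[HA])
pH = 9.4 + log10(13.44)
pH = 10.5284

10.5284


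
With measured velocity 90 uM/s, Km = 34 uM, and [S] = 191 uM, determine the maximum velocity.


Vmax = v * (Km + [S]) / [S]
Vmax = 90 * (34 + 191) / 191
Vmax = 106.0209 uM/s

106.0209 uM/s


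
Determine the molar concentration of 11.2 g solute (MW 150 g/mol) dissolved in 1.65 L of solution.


C = (mass / MW) / volume
C = (11.2 / 150) / 1.65
C = 0.0453 M

0.0453 M


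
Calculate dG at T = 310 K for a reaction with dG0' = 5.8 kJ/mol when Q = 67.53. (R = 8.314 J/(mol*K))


dG = dG0' + RT * ln(Q) / 1000
dG = 5.8 + 8.314 * 310 * ln(67.53) / 1000
dG = 16.6572 kJ/mol

16.6572 kJ/mol


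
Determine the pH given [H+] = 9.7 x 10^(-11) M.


pH = -log10([H+])
pH = -log10(9.7 x 10^(-11))
pH = 10.0132

10.0132


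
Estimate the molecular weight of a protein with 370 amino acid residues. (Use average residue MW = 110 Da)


MW = n_residues * 110 Da
MW = 370 * 110
MW = 40700 Da

40700 Da


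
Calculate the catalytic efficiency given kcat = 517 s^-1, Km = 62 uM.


Catalytic efficiency = kcat / Km
= 517 / 62
= 8.3387 uM^-1*s^-1

8.3387 uM^-1*s^-1


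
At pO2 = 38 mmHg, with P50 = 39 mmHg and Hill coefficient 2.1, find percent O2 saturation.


Y = pO2^n / (P50^n + pO2^n)
Y = 38^2.1 / (39^2.1 + 38^2.1)
Y = 48.64%

48.64%


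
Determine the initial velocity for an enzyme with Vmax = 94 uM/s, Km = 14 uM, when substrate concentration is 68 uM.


v = Vmax * [S] / (Km + [S])
v = 94 * 68 / (14 + 68)
v = 77.9512 uM/s

77.9512 uM/s


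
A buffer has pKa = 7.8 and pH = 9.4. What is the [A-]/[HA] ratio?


[A-]/[HA] = 10^(pH - pKa)
= 10^(9.4 - 7.8)
= 39.8107

39.8107


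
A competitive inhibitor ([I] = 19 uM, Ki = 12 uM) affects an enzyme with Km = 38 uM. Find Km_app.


Km_app = Km * (1 + [I]/Ki)
Km_app = 38 * (1 + 19/12)
Km_app = 98.1667 uM

98.1667 uM


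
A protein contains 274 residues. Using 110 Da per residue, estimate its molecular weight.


MW = n_residues * 110 Da
MW = 274 * 110
MW = 30140 Da

30140 Da


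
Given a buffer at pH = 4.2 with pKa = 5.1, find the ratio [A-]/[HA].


[A-]/[HA] = 10^(pH - pKa)
= 10^(4.2 - 5.1)
= 0.1259

0.1259


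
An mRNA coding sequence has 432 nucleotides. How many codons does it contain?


codons = nucleotides / 3
codons = 432 / 3 = 144

144


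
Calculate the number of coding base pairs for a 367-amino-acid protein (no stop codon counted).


Each amino acid = 1 codon = 3 bp
bp = 367 * 3 = 1101 bp

1101 bp


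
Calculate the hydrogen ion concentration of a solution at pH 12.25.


[H+] = 10^(-pH)
[H+] = 10^(-12.25)
[H+] = 5.623e-13 M

5.623e-13 M


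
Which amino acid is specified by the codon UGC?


Standard genetic code lookup.
Codon UGC -> Cys

Cys


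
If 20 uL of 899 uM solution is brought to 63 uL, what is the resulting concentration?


C2 = C1 * V1 / V2
C2 = 899 * 20 / 63
C2 = 285.3968 uM

285.3968 uM


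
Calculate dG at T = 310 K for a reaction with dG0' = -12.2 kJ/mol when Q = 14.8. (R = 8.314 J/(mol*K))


dG = dG0' + RT * ln(Q) / 1000
dG = -12.2 + 8.314 * 310 * ln(14.8) / 1000
dG = -5.255 kJ/mol

-5.255 kJ/mol


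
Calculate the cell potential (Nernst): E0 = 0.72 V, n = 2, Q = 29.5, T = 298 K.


E = E0 - (RT/nF) * ln(Q)
E = 0.72 - (8.314 * 298 / (2 * 96485)) * ln(29.5)
E = 0.6765 V

0.6765 V


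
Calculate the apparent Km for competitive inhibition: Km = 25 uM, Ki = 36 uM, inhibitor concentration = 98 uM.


Km_app = Km * (1 + [I]/Ki)
Km_app = 25 * (1 + 98/36)
Km_app = 93.0556 uM

93.0556 uM


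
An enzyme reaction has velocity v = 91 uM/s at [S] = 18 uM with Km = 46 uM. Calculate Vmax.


Vmax = v * (Km + [S]) / [S]
Vmax = 91 * (46 + 18) / 18
Vmax = 323.5556 uM/s

323.5556 uM/s


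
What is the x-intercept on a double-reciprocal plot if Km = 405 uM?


x-intercept = -1/Km
= -1/405
= -0.0025 1/uM

-0.0025 1/uM


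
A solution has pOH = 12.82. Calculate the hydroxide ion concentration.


[OH-] = 10^(-pOH)
[OH-] = 10^(-12.82)
[OH-] = 1.514e-13 M

1.514e-13 M


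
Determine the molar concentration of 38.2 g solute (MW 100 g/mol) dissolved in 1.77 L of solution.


C = (mass / MW) / volume
C = (38.2 / 100) / 1.77
C = 0.2158 M

0.2158 M


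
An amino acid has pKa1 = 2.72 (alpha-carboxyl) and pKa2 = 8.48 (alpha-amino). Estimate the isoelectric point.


pI = (pKa1 + pKa2) / 2
pI = (2.72 + 8.48) / 2
pI = 5.6

5.6


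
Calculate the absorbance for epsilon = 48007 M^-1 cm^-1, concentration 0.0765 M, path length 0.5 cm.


A = epsilon * c * l
A = 48007 * 0.0765 * 0.5
A = 1836.2677

1836.2677


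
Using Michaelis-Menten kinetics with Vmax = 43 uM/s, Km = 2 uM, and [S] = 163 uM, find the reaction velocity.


v = Vmax * [S] / (Km + [S])
v = 43 * 163 / (2 + 163)
v = 42.4788 uM/s

42.4788 uM/s


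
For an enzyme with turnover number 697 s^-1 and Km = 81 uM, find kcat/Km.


Catalytic efficiency = kcat / Km
= 697 / 81
= 8.6049 uM^-1*s^-1

8.6049 uM^-1*s^-1


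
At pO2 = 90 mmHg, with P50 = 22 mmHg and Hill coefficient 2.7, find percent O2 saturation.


Y = pO2^n / (P50^n + pO2^n)
Y = 90^2.7 / (22^2.7 + 90^2.7)
Y = 97.82%

97.82%


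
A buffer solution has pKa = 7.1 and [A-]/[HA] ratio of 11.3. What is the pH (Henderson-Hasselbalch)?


pH = pKa + log10([A-]/[HA])
pH = 7.1 + log10(11.3)
pH = 8.1531

8.1531


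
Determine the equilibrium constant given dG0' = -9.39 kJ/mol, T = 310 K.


Keq = exp(-dG0 * 1000 / (R * T))
Keq = exp(-(-9.39) * 1000 / (8.314 * 310))
Keq = 38.2174

38.2174


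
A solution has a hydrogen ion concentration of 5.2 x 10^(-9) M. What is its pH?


pH = -log10([H+])
pH = -log10(5.2 x 10^(-9))
pH = 8.284

8.284


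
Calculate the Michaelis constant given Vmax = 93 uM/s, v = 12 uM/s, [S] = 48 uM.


Km = [S] * (Vmax - v) / v
Km = 48 * (93 - 12) / 12
Km = 324.0 uM

324.0 uM


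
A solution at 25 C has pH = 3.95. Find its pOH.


pOH = 14 - pH
pOH = 14 - 3.95
pOH = 10.05

10.05


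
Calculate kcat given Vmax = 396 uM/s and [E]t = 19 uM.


kcat = Vmax / [E]t
kcat = 396 / 19
kcat = 20.8421 s^-1

20.8421 s^-1


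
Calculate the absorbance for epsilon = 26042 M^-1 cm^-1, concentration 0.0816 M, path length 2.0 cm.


A = epsilon * c * l
A = 26042 * 0.0816 * 2.0
A = 4250.0544

4250.0544


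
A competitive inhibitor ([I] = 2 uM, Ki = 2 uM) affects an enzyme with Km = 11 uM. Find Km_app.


Km_app = Km * (1 + [I]/Ki)
Km_app = 11 * (1 + 2/2)
Km_app = 22.0 uM

22.0 uM


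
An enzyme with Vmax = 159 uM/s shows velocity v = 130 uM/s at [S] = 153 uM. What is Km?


Km = [S] * (Vmax - v) / v
Km = 153 * (159 - 130) / 130
Km = 34.1308 uM

34.1308 uM


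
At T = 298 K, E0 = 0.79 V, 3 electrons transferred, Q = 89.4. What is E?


E = E0 - (RT/nF) * ln(Q)
E = 0.79 - (8.314 * 298 / (3 * 96485)) * ln(89.4)
E = 0.7515 V

0.7515 V


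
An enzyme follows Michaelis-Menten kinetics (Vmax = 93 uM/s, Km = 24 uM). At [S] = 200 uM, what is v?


v = Vmax * [S] / (Km + [S])
v = 93 * 200 / (24 + 200)
v = 83.0357 uM/s

83.0357 uM/s


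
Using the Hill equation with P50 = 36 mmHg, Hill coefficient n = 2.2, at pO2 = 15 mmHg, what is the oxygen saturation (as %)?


Y = pO2^n / (P50^n + pO2^n)
Y = 15^2.2 / (36^2.2 + 15^2.2)
Y = 12.72%

12.72%


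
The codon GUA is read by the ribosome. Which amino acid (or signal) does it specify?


Standard genetic code lookup.
Codon GUA -> Val

Val


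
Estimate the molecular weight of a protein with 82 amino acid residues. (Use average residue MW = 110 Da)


MW = n_residues * 110 Da
MW = 82 * 110
MW = 9020 Da

9020 Da


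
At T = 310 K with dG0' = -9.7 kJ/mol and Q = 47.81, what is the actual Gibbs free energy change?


dG = dG0' + RT * ln(Q) / 1000
dG = -9.7 + 8.314 * 310 * ln(47.81) / 1000
dG = 0.2672 kJ/mol

0.2672 kJ/mol


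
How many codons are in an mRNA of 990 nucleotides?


codons = nucleotides / 3
codons = 990 / 3 = 330

330


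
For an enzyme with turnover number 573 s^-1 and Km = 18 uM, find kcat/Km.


Catalytic efficiency = kcat / Km
= 573 / 18
= 31.8333 uM^-1*s^-1

31.8333 uM^-1*s^-1


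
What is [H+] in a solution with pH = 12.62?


[H+] = 10^(-pH)
[H+] = 10^(-12.62)
[H+] = 2.399e-13 M

2.399e-13 M


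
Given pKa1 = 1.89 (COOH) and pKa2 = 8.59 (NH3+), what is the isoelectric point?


pI = (pKa1 + pKa2) / 2
pI = (1.89 + 8.59) / 2
pI = 5.24

5.24


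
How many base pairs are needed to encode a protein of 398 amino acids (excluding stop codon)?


Each amino acid = 1 codon = 3 bp
bp = 398 * 3 = 1194 bp

1194 bp


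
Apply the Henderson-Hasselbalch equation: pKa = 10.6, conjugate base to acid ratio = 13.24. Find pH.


pH = pKa + log10([A-]/[HA])
pH = 10.6 + log10(13.24)
pH = 11.7219

11.7219


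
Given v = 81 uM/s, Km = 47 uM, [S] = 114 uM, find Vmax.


Vmax = v * (Km + [S]) / [S]
Vmax = 81 * (47 + 114) / 114
Vmax = 114.3947 uM/s

114.3947 uM/s


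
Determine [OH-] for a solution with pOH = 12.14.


[OH-] = 10^(-pOH)
[OH-] = 10^(-12.14)
[OH-] = 7.244e-13 M

7.244e-13 M


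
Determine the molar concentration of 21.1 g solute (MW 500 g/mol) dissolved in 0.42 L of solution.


C = (mass / MW) / volume
C = (21.1 / 500) / 0.42
C = 0.1005 M

0.1005 M


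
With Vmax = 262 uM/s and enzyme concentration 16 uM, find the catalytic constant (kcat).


kcat = Vmax / [E]t
kcat = 262 / 16
kcat = 16.375 s^-1

16.375 s^-1


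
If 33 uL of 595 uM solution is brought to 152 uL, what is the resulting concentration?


C2 = C1 * V1 / V2
C2 = 595 * 33 / 152
C2 = 129.1776 uM

129.1776 uM


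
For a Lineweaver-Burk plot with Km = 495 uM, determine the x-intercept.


x-intercept = -1/Km
= -1/495
= -0.002 1/uM

-0.002 1/uM


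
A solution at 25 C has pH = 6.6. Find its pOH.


pOH = 14 - pH
pOH = 14 - 6.6
pOH = 7.4

7.4


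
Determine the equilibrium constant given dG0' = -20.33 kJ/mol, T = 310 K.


Keq = exp(-dG0 * 1000 / (R * T))
Keq = exp(-(-20.33) * 1000 / (8.314 * 310))
Keq = 2665.0485

2665.0485


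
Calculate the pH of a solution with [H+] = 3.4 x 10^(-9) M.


pH = -log10([H+])
pH = -log10(3.4 x 10^(-9))
pH = 8.4685

8.4685


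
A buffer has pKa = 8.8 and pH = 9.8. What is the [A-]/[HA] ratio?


[A-]/[HA] = 10^(pH - pKa)
= 10^(9.8 - 8.8)
= 10.0

10.0


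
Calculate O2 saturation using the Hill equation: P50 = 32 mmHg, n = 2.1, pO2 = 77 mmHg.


Y = pO2^n / (P50^n + pO2^n)
Y = 77^2.1 / (32^2.1 + 77^2.1)
Y = 86.34%

86.34%


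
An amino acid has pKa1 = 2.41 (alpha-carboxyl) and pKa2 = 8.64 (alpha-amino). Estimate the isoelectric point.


pI = (pKa1 + pKa2) / 2
pI = (2.41 + 8.64) / 2
pI = 5.525

5.525


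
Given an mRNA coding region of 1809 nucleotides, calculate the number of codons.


codons = nucleotides / 3
codons = 1809 / 3 = 603

603


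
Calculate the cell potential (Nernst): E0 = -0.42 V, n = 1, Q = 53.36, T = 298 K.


E = E0 - (RT/nF) * ln(Q)
E = -0.42 - (8.314 * 298 / (1 * 96485)) * ln(53.36)
E = -0.5221 V

-0.5221 V


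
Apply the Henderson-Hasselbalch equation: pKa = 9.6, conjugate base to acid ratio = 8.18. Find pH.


pH = pKa + log10([A-]/[HA])
pH = 9.6 + log10(8.18)
pH = 10.5128

10.5128


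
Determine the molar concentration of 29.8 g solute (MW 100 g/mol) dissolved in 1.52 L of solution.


C = (mass / MW) / volume
C = (29.8 / 100) / 1.52
C = 0.1961 M

0.1961 M


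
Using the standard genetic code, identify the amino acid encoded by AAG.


Standard genetic code lookup.
Codon AAG -> Lys

Lys


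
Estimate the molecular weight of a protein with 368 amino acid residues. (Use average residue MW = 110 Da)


MW = n_residues * 110 Da
MW = 368 * 110
MW = 40480 Da

40480 Da


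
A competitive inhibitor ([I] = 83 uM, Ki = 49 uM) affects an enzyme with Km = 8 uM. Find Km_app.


Km_app = Km * (1 + [I]/Ki)
Km_app = 8 * (1 + 83/49)
Km_app = 21.551 uM

21.551 uM


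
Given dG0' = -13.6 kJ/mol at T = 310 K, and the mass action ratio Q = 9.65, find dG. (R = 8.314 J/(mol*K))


dG = dG0' + RT * ln(Q) / 1000
dG = -13.6 + 8.314 * 310 * ln(9.65) / 1000
dG = -7.7573 kJ/mol

-7.7573 kJ/mol


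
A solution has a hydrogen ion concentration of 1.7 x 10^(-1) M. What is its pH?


pH = -log10([H+])
pH = -log10(1.7 x 10^(-1))
pH = 0.7696

0.7696


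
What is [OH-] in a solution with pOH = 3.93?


[OH-] = 10^(-pOH)
[OH-] = 10^(-3.93)
[OH-] = 1.175e-04 M

1.175e-04 M


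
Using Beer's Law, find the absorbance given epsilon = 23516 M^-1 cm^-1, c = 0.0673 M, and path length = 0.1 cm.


A = epsilon * c * l
A = 23516 * 0.0673 * 0.1
A = 158.2627

158.2627


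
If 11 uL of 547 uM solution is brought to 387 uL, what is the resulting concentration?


C2 = C1 * V1 / V2
C2 = 547 * 11 / 387
C2 = 15.5478 uM

15.5478 uM


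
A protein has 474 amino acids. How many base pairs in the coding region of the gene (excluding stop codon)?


Each amino acid = 1 codon = 3 bp
bp = 474 * 3 = 1422 bp

1422 bp


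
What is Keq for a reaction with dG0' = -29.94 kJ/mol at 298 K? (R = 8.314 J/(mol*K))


Keq = exp(-dG0 * 1000 / (R * T))
Keq = exp(-(-29.94) * 1000 / (8.314 * 298))
Keq = 177089.702

177089.702


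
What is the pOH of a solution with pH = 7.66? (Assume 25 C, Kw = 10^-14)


pOH = 14 - pH
pOH = 14 - 7.66
pOH = 6.34

6.34


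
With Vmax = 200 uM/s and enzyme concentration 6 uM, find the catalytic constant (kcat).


kcat = Vmax / [E]t
kcat = 200 / 6
kcat = 33.3333 s^-1

33.3333 s^-1


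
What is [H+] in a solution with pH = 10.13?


[H+] = 10^(-pH)
[H+] = 10^(-10.13)
[H+] = 7.413e-11 M

7.413e-11 M


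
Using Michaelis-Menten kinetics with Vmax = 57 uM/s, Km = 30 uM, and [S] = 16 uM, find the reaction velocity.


v = Vmax * [S] / (Km + [S])
v = 57 * 16 / (30 + 16)
v = 19.8261 uM/s

19.8261 uM/s


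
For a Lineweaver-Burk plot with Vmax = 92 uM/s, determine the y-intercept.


y-intercept = 1/Vmax
= 1/92
= 0.0109 s/uM

0.0109 s/uM


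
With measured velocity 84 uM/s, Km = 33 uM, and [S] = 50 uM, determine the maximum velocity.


Vmax = v * (Km + [S]) / [S]
Vmax = 84 * (33 + 50) / 50
Vmax = 139.44 uM/s

139.44 uM/s


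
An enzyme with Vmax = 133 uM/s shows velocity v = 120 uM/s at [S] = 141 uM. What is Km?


Km = [S] * (Vmax - v) / v
Km = 141 * (133 - 120) / 120
Km = 15.275 uM

15.275 uM


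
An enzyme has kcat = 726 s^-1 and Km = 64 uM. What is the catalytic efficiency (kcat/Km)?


Catalytic efficiency = kcat / Km
= 726 / 64
= 11.3438 uM^-1*s^-1

11.3438 uM^-1*s^-1


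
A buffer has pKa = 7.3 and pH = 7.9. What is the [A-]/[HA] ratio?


[A-]/[HA] = 10^(pH - pKa)
= 10^(7.9 - 7.3)
= 3.9811

3.9811


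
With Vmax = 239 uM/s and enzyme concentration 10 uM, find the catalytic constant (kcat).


kcat = Vmax / [E]t
kcat = 239 / 10
kcat = 23.9 s^-1

23.9 s^-1


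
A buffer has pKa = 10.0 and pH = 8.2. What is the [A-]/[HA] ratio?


[A-]/[HA] = 10^(pH - pKa)
= 10^(8.2 - 10.0)
= 0.0158

0.0158


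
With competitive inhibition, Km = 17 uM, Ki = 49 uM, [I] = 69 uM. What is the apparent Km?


Km_app = Km * (1 + [I]/Ki)
Km_app = 17 * (1 + 69/49)
Km_app = 40.9388 uM

40.9388 uM


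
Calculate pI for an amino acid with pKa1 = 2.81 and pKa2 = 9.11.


pI = (pKa1 + pKa2) / 2
pI = (2.81 + 9.11) / 2
pI = 5.96

5.96


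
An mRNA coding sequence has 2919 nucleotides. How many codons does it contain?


codons = nucleotides / 3
codons = 2919 / 3 = 973

973


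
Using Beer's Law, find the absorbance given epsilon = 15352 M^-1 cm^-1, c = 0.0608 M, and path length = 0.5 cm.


A = epsilon * c * l
A = 15352 * 0.0608 * 0.5
A = 466.7008

466.7008


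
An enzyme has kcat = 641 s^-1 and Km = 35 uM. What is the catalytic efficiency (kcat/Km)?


Catalytic efficiency = kcat / Km
= 641 / 35
= 18.3143 uM^-1*s^-1

18.3143 uM^-1*s^-1


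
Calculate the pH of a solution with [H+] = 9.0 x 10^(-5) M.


pH = -log10([H+])
pH = -log10(9.0 x 10^(-5))
pH = 4.0458

4.0458


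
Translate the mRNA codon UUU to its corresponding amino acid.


Standard genetic code lookup.
Codon UUU -> Phe

Phe


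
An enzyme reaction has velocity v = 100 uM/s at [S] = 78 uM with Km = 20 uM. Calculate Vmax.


Vmax = v * (Km + [S]) / [S]
Vmax = 100 * (20 + 78) / 78
Vmax = 125.641 uM/s

125.641 uM/s


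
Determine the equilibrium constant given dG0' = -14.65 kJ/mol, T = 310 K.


Keq = exp(-dG0 * 1000 / (R * T))
Keq = exp(-(-14.65) * 1000 / (8.314 * 310))
Keq = 294.1692

294.1692


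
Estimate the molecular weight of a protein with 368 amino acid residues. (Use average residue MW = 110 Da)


MW = n_residues * 110 Da
MW = 368 * 110
MW = 40480 Da

40480 Da


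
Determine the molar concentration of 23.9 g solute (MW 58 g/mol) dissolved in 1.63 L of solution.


C = (mass / MW) / volume
C = (23.9 / 58) / 1.63
C = 0.2528 M

0.2528 M


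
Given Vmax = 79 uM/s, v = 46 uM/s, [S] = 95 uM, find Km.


Km = [S] * (Vmax - v) / v
Km = 95 * (79 - 46) / 46
Km = 68.1522 uM

68.1522 uM


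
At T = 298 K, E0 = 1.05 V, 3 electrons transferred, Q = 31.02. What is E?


E = E0 - (RT/nF) * ln(Q)
E = 1.05 - (8.314 * 298 / (3 * 96485)) * ln(31.02)
E = 1.0206 V

1.0206 V


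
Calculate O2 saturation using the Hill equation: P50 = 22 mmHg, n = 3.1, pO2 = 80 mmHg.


Y = pO2^n / (P50^n + pO2^n)
Y = 80^3.1 / (22^3.1 + 80^3.1)
Y = 98.2%

98.2%


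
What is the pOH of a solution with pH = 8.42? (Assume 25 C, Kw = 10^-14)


pOH = 14 - pH
pOH = 14 - 8.42
pOH = 5.58

5.58


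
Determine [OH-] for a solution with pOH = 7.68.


[OH-] = 10^(-pOH)
[OH-] = 10^(-7.68)
[OH-] = 2.089e-08 M

2.089e-08 M


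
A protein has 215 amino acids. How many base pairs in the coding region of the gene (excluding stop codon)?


Each amino acid = 1 codon = 3 bp
bp = 215 * 3 = 645 bp

645 bp


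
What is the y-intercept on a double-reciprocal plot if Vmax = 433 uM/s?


y-intercept = 1/Vmax
= 1/433
= 0.0023 s/uM

0.0023 s/uM


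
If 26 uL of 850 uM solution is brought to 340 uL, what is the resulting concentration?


C2 = C1 * V1 / V2
C2 = 850 * 26 / 340
C2 = 65.0 uM

65.0 uM


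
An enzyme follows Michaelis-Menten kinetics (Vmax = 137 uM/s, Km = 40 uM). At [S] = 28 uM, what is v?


v = Vmax * [S] / (Km + [S])
v = 137 * 28 / (40 + 28)
v = 56.4118 uM/s

56.4118 uM/s


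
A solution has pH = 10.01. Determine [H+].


[H+] = 10^(-pH)
[H+] = 10^(-10.01)
[H+] = 9.772e-11 M

9.772e-11 M


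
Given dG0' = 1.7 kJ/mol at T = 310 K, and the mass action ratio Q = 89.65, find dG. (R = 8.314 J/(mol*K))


dG = dG0' + RT * ln(Q) / 1000
dG = 1.7 + 8.314 * 310 * ln(89.65) / 1000
dG = 13.2875 kJ/mol

13.2875 kJ/mol


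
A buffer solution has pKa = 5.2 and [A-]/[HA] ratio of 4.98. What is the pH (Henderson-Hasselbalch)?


pH = pKa + log10([A-]/[HA])
pH = 5.2 + log10(4.98)
pH = 5.8972

5.8972


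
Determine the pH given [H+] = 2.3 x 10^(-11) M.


pH = -log10([H+])
pH = -log10(2.3 x 10^(-11))
pH = 10.6383

10.6383


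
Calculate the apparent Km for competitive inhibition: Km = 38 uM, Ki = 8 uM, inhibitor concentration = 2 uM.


Km_app = Km * (1 + [I]/Ki)
Km_app = 38 * (1 + 2/8)
Km_app = 47.5 uM

47.5 uM


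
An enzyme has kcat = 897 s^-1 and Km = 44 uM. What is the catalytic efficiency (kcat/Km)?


Catalytic efficiency = kcat / Km
= 897 / 44
= 20.3864 uM^-1*s^-1

20.3864 uM^-1*s^-1


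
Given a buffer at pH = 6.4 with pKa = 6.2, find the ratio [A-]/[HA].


[A-]/[HA] = 10^(pH - pKa)
= 10^(6.4 - 6.2)
= 1.5849

1.5849


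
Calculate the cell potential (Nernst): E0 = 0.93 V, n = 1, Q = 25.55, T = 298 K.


E = E0 - (RT/nF) * ln(Q)
E = 0.93 - (8.314 * 298 / (1 * 96485)) * ln(25.55)
E = 0.8468 V

0.8468 V


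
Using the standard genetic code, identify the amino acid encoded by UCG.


Standard genetic code lookup.
Codon UCG -> Ser

Ser


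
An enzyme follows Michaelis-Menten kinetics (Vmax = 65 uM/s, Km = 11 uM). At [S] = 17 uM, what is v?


v = Vmax * [S] / (Km + [S])
v = 65 * 17 / (11 + 17)
v = 39.4643 uM/s

39.4643 uM/s


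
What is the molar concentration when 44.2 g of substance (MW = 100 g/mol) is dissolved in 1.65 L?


C = (mass / MW) / volume
C = (44.2 / 100) / 1.65
C = 0.2679 M

0.2679 M


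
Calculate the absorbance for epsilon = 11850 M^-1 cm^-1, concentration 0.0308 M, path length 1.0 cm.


A = epsilon * c * l
A = 11850 * 0.0308 * 1.0
A = 364.98

364.98


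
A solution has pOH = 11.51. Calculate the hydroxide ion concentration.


[OH-] = 10^(-pOH)
[OH-] = 10^(-11.51)
[OH-] = 3.090e-12 M

3.090e-12 M


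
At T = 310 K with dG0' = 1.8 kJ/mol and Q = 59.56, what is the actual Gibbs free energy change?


dG = dG0' + RT * ln(Q) / 1000
dG = 1.8 + 8.314 * 310 * ln(59.56) / 1000
dG = 12.3335 kJ/mol

12.3335 kJ/mol


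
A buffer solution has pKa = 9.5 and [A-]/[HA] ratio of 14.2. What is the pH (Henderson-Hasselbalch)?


pH = pKa + log10([A-]/[HA])
pH = 9.5 + log10(14.2)
pH = 10.6523

10.6523


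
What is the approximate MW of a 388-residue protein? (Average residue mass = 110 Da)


MW = n_residues * 110 Da
MW = 388 * 110
MW = 42680 Da

42680 Da


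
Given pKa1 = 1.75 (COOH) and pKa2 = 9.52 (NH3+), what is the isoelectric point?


pI = (pKa1 + pKa2) / 2
pI = (1.75 + 9.52) / 2
pI = 5.635

5.635


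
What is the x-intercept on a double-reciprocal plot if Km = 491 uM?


x-intercept = -1/Km
= -1/491
= -0.002 1/uM

-0.002 1/uM


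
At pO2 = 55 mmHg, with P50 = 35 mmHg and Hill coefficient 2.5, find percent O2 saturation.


Y = pO2^n / (P50^n + pO2^n)
Y = 55^2.5 / (35^2.5 + 55^2.5)
Y = 75.58%

75.58%


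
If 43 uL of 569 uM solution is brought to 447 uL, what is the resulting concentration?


C2 = C1 * V1 / V2
C2 = 569 * 43 / 447
C2 = 54.736 uM

54.736 uM


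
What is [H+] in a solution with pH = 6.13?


[H+] = 10^(-pH)
[H+] = 10^(-6.13)
[H+] = 7.413e-07 M

7.413e-07 M


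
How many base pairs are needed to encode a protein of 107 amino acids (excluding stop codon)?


Each amino acid = 1 codon = 3 bp
bp = 107 * 3 = 321 bp

321 bp


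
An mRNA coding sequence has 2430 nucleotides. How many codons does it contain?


codons = nucleotides / 3
codons = 2430 / 3 = 810

810


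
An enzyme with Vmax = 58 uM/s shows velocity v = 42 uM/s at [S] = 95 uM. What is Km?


Km = [S] * (Vmax - v) / v
Km = 95 * (58 - 42) / 42
Km = 36.1905 uM

36.1905 uM


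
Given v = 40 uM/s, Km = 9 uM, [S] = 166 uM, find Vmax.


Vmax = v * (Km + [S]) / [S]
Vmax = 40 * (9 + 166) / 166
Vmax = 42.1687 uM/s

42.1687 uM/s


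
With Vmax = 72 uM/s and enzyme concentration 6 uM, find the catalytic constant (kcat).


kcat = Vmax / [E]t
kcat = 72 / 6
kcat = 12.0 s^-1

12.0 s^-1


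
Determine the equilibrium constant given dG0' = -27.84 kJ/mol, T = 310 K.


Keq = exp(-dG0 * 1000 / (R * T))
Keq = exp(-(-27.84) * 1000 / (8.314 * 310))
Keq = 49110.8099

49110.8099


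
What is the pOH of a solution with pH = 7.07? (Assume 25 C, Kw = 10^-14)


pOH = 14 - pH
pOH = 14 - 7.07
pOH = 6.93

6.93


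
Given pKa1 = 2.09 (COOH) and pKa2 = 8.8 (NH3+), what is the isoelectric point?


pI = (pKa1 + pKa2) / 2
pI = (2.09 + 8.8) / 2
pI = 5.445

5.445


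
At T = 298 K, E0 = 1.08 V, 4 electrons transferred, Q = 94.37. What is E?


E = E0 - (RT/nF) * ln(Q)
E = 1.08 - (8.314 * 298 / (4 * 96485)) * ln(94.37)
E = 1.0508 V

1.0508 V


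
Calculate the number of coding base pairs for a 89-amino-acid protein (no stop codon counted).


Each amino acid = 1 codon = 3 bp
bp = 89 * 3 = 267 bp

267 bp


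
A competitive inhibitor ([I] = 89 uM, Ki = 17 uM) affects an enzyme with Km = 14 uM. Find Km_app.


Km_app = Km * (1 + [I]/Ki)
Km_app = 14 * (1 + 89/17)
Km_app = 87.2941 uM

87.2941 uM


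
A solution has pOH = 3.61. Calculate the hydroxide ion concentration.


[OH-] = 10^(-pOH)
[OH-] = 10^(-3.61)
[OH-] = 2.455e-04 M

2.455e-04 M


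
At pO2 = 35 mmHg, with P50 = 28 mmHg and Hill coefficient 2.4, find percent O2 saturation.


Y = pO2^n / (P50^n + pO2^n)
Y = 35^2.4 / (28^2.4 + 35^2.4)
Y = 63.08%

63.08%


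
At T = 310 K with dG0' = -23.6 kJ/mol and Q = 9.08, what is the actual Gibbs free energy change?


dG = dG0' + RT * ln(Q) / 1000
dG = -23.6 + 8.314 * 310 * ln(9.08) / 1000
dG = -17.9142 kJ/mol

-17.9142 kJ/mol


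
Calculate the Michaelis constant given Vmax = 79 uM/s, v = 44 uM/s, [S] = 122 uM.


Km = [S] * (Vmax - v) / v
Km = 122 * (79 - 44) / 44
Km = 97.0455 uM

97.0455 uM


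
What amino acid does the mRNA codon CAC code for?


Standard genetic code lookup.
Codon CAC -> His

His


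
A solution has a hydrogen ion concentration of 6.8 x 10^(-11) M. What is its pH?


pH = -log10([H+])
pH = -log10(6.8 x 10^(-11))
pH = 10.1675

10.1675


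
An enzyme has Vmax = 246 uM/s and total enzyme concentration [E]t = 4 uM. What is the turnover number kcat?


kcat = Vmax / [E]t
kcat = 246 / 4
kcat = 61.5 s^-1

61.5 s^-1
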